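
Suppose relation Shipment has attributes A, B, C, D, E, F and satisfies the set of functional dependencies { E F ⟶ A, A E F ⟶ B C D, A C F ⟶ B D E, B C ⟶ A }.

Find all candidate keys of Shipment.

Attribute F never appears on the right-hand side of any dependency, so F must belong to every candidate key.
{F}⁺ = {F}, which is not all of the schema, so we must add further attributes.
{E, F}⁺: EF→A adds A; AEF→BCD adds B, C, D → {A, B, C, D, E, F}. Minimal: {F}⁺ = {F}; {E}⁺ = {E} — none reach the full schema.
{A, C, F}⁺: ACF→BDE adds B, D, E → {A, B, C, D, E, F}. Minimal: {C, F}⁺ = {C, F}; {A, F}⁺ = {A, F}; {A, C}⁺ = {A, C} — none reach the full schema.
{B, C, F}⁺: BC→A adds A; ACF→BDE adds D, E → {A, B, C, D, E, F}. Minimal: {C, F}⁺ = {C, F}; {B, F}⁺ = {B, F}; {B, C}⁺ = {A, B, C} — none reach the full schema.
Any other superkey contains one of these as a subset, so there are no further candidate keys.

{E, F}, {A, C, F}, {B, C, F}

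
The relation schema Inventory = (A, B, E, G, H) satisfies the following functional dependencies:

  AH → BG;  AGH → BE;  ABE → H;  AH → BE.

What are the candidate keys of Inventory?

AH; ABE

Attribute A never appears on the right-hand side of any dependency, so A must belong to every candidate key.
{A}⁺ = {A}, which is not all of the schema, so we must add further attributes.
{A, H}⁺: AH→BG adds B, G; AGH→BE adds E → {A, B, E, G, H}. Minimal: {H}⁺ = {H}; {A}⁺ = {A} — none reach the full schema.
{A, B, E}⁺: ABE→H adds H; AH→BG adds G → {A, B, E, G, H}. Minimal: {B, E}⁺ = {B, E}; {A, E}⁺ = {A, E}; {A, B}⁺ = {A, B} — none reach the full schema.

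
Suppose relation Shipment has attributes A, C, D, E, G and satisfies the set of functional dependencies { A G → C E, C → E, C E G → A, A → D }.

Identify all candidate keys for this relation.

{A, G}⁺: AG→CE adds C, E; A→D adds D → {A, C, D, E, G}. Minimal: {G}⁺ = {G}; {A}⁺ = {A, D} — none reach the full schema.
{C, G}⁺: C→E adds E; CEG→A adds A; A→D adds D → {A, C, D, E, G}. Minimal: {G}⁺ = {G}; {C}⁺ = {C, E} — none reach the full schema.

{A, G}, {C, G}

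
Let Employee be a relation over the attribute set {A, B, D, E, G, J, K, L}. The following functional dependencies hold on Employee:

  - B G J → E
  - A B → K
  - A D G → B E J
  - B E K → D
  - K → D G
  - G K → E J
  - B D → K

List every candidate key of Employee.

(A, B, L), (A, K, L), (A, D, G, L)

Attributes A, L never appear on any right-hand side, so every candidate key must contain {A, L}.
{A, L}⁺ = {A, L}, which is not all of the schema, so we must add further attributes.
{A, B, L}⁺: AB→K adds K; K→DG adds D, G; GK→EJ adds E, J → {A, B, D, E, G, J, K, L}. Minimal: {B, L}⁺ = {B, L}; {A, L}⁺ = {A, L}; {A, B}⁺ = {A, B, D, E, G, J, K} — none reach the full schema.
{A, K, L}⁺: K→DG adds D, G; GK→EJ adds E, J; ADG→BEJ adds B → {A, B, D, E, G, J, K, L}. Minimal: {K, L}⁺ = {D, E, G, J, K, L}; {A, L}⁺ = {A, L}; {A, K}⁺ = {A, B, D, E, G, J, K} — none reach the full schema.
{A, D, G, L}⁺: ADG→BEJ adds B, E, J; BD→K adds K → {A, B, D, E, G, J, K, L}. Minimal: {D, G, L}⁺ = {D, G, L}; {A, G, L}⁺ = {A, G, L}; {A, D, L}⁺ = {A, D, L}; … — none reach the full schema.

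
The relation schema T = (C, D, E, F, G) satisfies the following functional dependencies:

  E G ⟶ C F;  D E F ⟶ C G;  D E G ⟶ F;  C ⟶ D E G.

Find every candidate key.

{C}, {E, G}, {D, E, F}

{C}⁺: C→DEG adds D, E, G; EG→CF adds F → {C, D, E, F, G}.
{E, G}⁺: EG→CF adds C, F; C→DEG adds D → {C, D, E, F, G}.
{D, E, F}⁺: DEF→CG adds C, G → {C, D, E, F, G}.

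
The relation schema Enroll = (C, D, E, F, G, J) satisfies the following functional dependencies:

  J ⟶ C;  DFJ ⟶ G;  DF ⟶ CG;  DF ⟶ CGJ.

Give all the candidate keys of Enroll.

Attributes D, E, F never appear on any right-hand side, so every candidate key must contain {D, E, F}.
{D, E, F}⁺ = {C, D, E, F, G, J}, which is all of the schema, so {D, E, F} is the only candidate key.

{D, E, F}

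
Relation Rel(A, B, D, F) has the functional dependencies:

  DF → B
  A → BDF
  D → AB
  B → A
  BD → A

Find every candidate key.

{A}; {B}; {D}

{A}⁺: A→BDF adds B, D, F → {A, B, D, F}.
{B}⁺: B→A adds A; A→BDF adds D, F → {A, B, D, F}.
{D}⁺: D→AB adds A, B; A→BDF adds F → {A, B, D, F}.
Any other superkey contains one of these as a subset, so there are no further candidate keys.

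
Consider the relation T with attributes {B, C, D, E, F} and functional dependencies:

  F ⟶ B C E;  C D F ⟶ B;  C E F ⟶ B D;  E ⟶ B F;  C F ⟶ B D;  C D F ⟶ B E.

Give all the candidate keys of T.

{E}⁺: E→BF adds B, F; F→BCE adds C; CEF→BD adds D → {B, C, D, E, F}.
{F}⁺: F→BCE adds B, C, E; CEF→BD adds D → {B, C, D, E, F}.
Any other superkey contains one of these as a subset, so there are no further candidate keys.

{E}, {F}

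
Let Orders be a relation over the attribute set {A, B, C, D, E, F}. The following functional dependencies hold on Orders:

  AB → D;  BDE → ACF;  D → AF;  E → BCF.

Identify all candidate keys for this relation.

Attribute E never appears on the right-hand side of any dependency, so E must belong to every candidate key.
{E}⁺ = {B, C, E, F}, which is not all of the schema, so we must add further attributes.
{A, E}⁺: E→BCF adds B, C, F; AB→D adds D → {A, B, C, D, E, F}.
{D, E}⁺: D→AF adds A, F; E→BCF adds B, C → {A, B, C, D, E, F}.

AE, DE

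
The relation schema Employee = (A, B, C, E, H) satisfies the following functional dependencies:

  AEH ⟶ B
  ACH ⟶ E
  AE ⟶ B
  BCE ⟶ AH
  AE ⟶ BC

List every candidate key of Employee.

AE; ACH; BCE

{A, E}⁺: AE→B adds B; AE→BC adds C; BCE→AH adds H → {A, B, C, E, H}. Minimal: {E}⁺ = {E}; {A}⁺ = {A} — none reach the full schema.
{A, C, H}⁺: ACH→E adds E; AE→B adds B → {A, B, C, E, H}. Minimal: {C, H}⁺ = {C, H}; {A, H}⁺ = {A, H}; {A, C}⁺ = {A, C} — none reach the full schema.
{B, C, E}⁺: BCE→AH adds A, H → {A, B, C, E, H}. Minimal: {C, E}⁺ = {C, E}; {B, E}⁺ = {B, E}; {B, C}⁺ = {B, C} — none reach the full schema.
Any other superkey contains one of these as a subset, so there are no further candidate keys.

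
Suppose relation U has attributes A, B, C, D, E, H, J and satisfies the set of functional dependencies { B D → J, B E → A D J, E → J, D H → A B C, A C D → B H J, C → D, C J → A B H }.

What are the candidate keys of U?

{C, E}; {B, E, H}; {D, E, H}

Attribute E never appears on the right-hand side of any dependency, so E must belong to every candidate key.
{E}⁺ = {E, J}, which is not all of the schema, so we must add further attributes.
{C, E}⁺: E→J adds J; C→D adds D; CJ→ABH adds A, B, H → {A, B, C, D, E, H, J}.
{B, E, H}⁺: BE→ADJ adds A, D, J; DH→ABC adds C → {A, B, C, D, E, H, J}.
{D, E, H}⁺: E→J adds J; DH→ABC adds A, B, C → {A, B, C, D, E, H, J}.
Any other superkey contains one of these as a subset, so there are no further candidate keys.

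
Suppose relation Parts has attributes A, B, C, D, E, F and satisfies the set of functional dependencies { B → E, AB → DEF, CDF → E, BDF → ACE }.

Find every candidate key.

AB; BDF

Attribute B never appears on the right-hand side of any dependency, so B must belong to every candidate key.
{B}⁺ = {B, E}, which is not all of the schema, so we must add further attributes.
{A, B}⁺: B→E adds E; AB→DEF adds D, F; BDF→ACE adds C → {A, B, C, D, E, F}. Minimal: {B}⁺ = {B, E}; {A}⁺ = {A} — none reach the full schema.
{B, D, F}⁺: B→E adds E; BDF→ACE adds A, C → {A, B, C, D, E, F}. Minimal: {D, F}⁺ = {D, F}; {B, F}⁺ = {B, E, F}; {B, D}⁺ = {B, D, E} — none reach the full schema.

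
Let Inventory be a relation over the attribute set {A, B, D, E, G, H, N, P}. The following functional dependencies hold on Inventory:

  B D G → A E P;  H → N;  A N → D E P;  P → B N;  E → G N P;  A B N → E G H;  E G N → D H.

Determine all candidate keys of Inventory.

{E}, {A, H}, {A, N}, {A, P}, {B, D, G}, {D, G, P}

{E}⁺: E→GNP adds G, N, P; EGN→DH adds D, H; P→BN adds B; BDG→AEP adds A → {A, B, D, E, G, H, N, P}.
{A, H}⁺: H→N adds N; AN→DEP adds D, E, P; P→BN adds B; E→GNP adds G → {A, B, D, E, G, H, N, P}.
{A, N}⁺: AN→DEP adds D, E, P; P→BN adds B; E→GNP adds G; ABN→EGH adds H → {A, B, D, E, G, H, N, P}.
{A, P}⁺: P→BN adds B, N; ABN→EGH adds E, G, H; EGN→DH adds D → {A, B, D, E, G, H, N, P}.
{B, D, G}⁺: BDG→AEP adds A, E, P; P→BN adds N; ABN→EGH adds H → {A, B, D, E, G, H, N, P}.
{D, G, P}⁺: P→BN adds B, N; BDG→AEP adds A, E; ABN→EGH adds H → {A, B, D, E, G, H, N, P}.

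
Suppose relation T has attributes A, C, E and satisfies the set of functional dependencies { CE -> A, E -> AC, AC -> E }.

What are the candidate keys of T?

{E}⁺: E→AC adds A, C → {A, C, E}.
{A, C}⁺: AC→E adds E → {A, C, E}. Minimal: {C}⁺ = {C}; {A}⁺ = {A} — none reach the full schema.

{E}, {A, C}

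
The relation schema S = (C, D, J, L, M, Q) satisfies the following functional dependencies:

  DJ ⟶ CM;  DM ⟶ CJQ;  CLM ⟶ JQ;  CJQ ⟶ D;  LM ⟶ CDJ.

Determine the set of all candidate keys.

Attribute L never appears on the right-hand side of any dependency, so L must belong to every candidate key.
{L}⁺ = {L}, which is not all of the schema, so we must add further attributes.
{L, M}⁺: LM→CDJ adds C, D, J; DM→CJQ adds Q → {C, D, J, L, M, Q}. Minimal: {M}⁺ = {M}; {L}⁺ = {L} — none reach the full schema.
{D, J, L}⁺: DJ→CM adds C, M; DM→CJQ adds Q → {C, D, J, L, M, Q}. Minimal: {J, L}⁺ = {J, L}; {D, L}⁺ = {D, L}; {D, J}⁺ = {C, D, J, M, Q} — none reach the full schema.
{C, J, L, Q}⁺: CJQ→D adds D; DJ→CM adds M → {C, D, J, L, M, Q}. Minimal: {J, L, Q}⁺ = {J, L, Q}; {C, L, Q}⁺ = {C, L, Q}; {C, J, Q}⁺ = {C, D, J, M, Q}; … — none reach the full schema.

(L, M), (D, J, L), (C, J, L, Q)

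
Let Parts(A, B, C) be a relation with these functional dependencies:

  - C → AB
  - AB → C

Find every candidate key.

{C}⁺: C→AB adds A, B → {A, B, C}.
{A, B}⁺: AB→C adds C → {A, B, C}. Minimal: {B}⁺ = {B}; {A}⁺ = {A} — none reach the full schema.
Any other superkey contains one of these as a subset, so there are no further candidate keys.

C, AB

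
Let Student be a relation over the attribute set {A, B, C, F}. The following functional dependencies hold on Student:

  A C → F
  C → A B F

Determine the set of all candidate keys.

{C}⁺: C→ABF adds A, B, F → {A, B, C, F}.

{C}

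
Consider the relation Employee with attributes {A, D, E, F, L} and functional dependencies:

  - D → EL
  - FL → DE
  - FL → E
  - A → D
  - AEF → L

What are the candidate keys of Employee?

Attributes A, F never appear on any right-hand side, so every candidate key must contain {A, F}.
{A, F}⁺ = {A, D, E, F, L}, which is all of the schema, so {A, F} is the only candidate key.

(A, F)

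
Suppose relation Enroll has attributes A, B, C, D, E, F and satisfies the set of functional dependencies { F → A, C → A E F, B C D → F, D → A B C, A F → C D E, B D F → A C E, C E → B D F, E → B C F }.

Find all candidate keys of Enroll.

{C}⁺: C→AEF adds A, E, F; AF→CDE adds D; CE→BDF adds B → {A, B, C, D, E, F}.
{D}⁺: D→ABC adds A, B, C; C→AEF adds E, F → {A, B, C, D, E, F}.
{E}⁺: E→BCF adds B, C, F; F→A adds A; AF→CDE adds D → {A, B, C, D, E, F}.
{F}⁺: F→A adds A; AF→CDE adds C, D, E; CE→BDF adds B → {A, B, C, D, E, F}.

{C}; {D}; {E}; {F}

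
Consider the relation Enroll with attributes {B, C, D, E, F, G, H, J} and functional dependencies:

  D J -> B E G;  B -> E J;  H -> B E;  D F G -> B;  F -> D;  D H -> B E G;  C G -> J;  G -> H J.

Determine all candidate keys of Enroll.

Attributes C, F never appear on any right-hand side, so every candidate key must contain {C, F}.
{C, F}⁺ = {C, D, F}, which is not all of the schema, so we must add further attributes.
{B, C, F}⁺: B→EJ adds E, J; F→D adds D; DJ→BEG adds G; G→HJ adds H → {B, C, D, E, F, G, H, J}. Minimal: {C, F}⁺ = {C, D, F}; {B, F}⁺ = {B, D, E, F, G, H, J}; {B, C}⁺ = {B, C, E, J} — none reach the full schema.
{C, F, G}⁺: F→D adds D; CG→J adds J; G→HJ adds H; DJ→BEG adds B, E → {B, C, D, E, F, G, H, J}. Minimal: {F, G}⁺ = {B, D, E, F, G, H, J}; {C, G}⁺ = {B, C, E, G, H, J}; {C, F}⁺ = {C, D, F} — none reach the full schema.
{C, F, H}⁺: H→BE adds B, E; F→D adds D; DH→BEG adds G; CG→J adds J → {B, C, D, E, F, G, H, J}. Minimal: {F, H}⁺ = {B, D, E, F, G, H, J}; {C, H}⁺ = {B, C, E, H, J}; {C, F}⁺ = {C, D, F} — none reach the full schema.
{C, F, J}⁺: F→D adds D; DJ→BEG adds B, E, G; G→HJ adds H → {B, C, D, E, F, G, H, J}. Minimal: {F, J}⁺ = {B, D, E, F, G, H, J}; {C, J}⁺ = {C, J}; {C, F}⁺ = {C, D, F} — none reach the full schema.
Any other superkey contains one of these as a subset, so there are no further candidate keys.

(B, C, F); (C, F, G); (C, F, H); (C, F, J)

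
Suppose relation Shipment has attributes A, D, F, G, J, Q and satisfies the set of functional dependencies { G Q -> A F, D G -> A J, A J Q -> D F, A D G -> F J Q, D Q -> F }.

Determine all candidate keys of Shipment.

Attribute G never appears on the right-hand side of any dependency, so G must belong to every candidate key.
{G}⁺ = {G}, which is not all of the schema, so we must add further attributes.
{D, G}⁺: DG→AJ adds A, J; ADG→FJQ adds F, Q → {A, D, F, G, J, Q}. Minimal: {G}⁺ = {G}; {D}⁺ = {D} — none reach the full schema.
{G, J, Q}⁺: GQ→AF adds A, F; AJQ→DF adds D → {A, D, F, G, J, Q}. Minimal: {J, Q}⁺ = {J, Q}; {G, Q}⁺ = {A, F, G, Q}; {G, J}⁺ = {G, J} — none reach the full schema.
Any other superkey contains one of these as a subset, so there are no further candidate keys.

{D, G}; {G, J, Q}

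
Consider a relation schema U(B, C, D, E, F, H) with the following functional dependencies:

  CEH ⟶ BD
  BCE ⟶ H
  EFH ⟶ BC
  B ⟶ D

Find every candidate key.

Attributes E, F never appear on any right-hand side, so every candidate key must contain {E, F}.
{E, F}⁺ = {E, F}, which is not all of the schema, so we must add further attributes.
{E, F, H}⁺: EFH→BC adds B, C; B→D adds D → {B, C, D, E, F, H}. Minimal: {F, H}⁺ = {F, H}; {E, H}⁺ = {E, H}; {E, F}⁺ = {E, F} — none reach the full schema.
{B, C, E, F}⁺: BCE→H adds H; B→D adds D → {B, C, D, E, F, H}. Minimal: {C, E, F}⁺ = {C, E, F}; {B, E, F}⁺ = {B, D, E, F}; {B, C, F}⁺ = {B, C, D, F}; … — none reach the full schema.

{E, F, H}, {B, C, E, F}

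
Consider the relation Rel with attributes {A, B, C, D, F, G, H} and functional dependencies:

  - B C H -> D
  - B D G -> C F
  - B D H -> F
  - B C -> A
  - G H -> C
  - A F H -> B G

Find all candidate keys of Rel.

AFH; BCH; BGH; ABDH

Attribute H never appears on the right-hand side of any dependency, so H must belong to every candidate key.
{H}⁺ = {H}, which is not all of the schema, so we must add further attributes.
{A, F, H}⁺: AFH→BG adds B, G; GH→C adds C; BCH→D adds D → {A, B, C, D, F, G, H}.
{B, C, H}⁺: BCH→D adds D; BDH→F adds F; BC→A adds A; AFH→BG adds G → {A, B, C, D, F, G, H}.
{B, G, H}⁺: GH→C adds C; BCH→D adds D; BDG→CF adds F; BC→A adds A → {A, B, C, D, F, G, H}.
{A, B, D, H}⁺: BDH→F adds F; AFH→BG adds G; BDG→CF adds C → {A, B, C, D, F, G, H}.
Any other superkey contains one of these as a subset, so there are no further candidate keys.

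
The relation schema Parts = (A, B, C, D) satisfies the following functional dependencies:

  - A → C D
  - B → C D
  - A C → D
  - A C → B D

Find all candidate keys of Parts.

{A}⁺: A→CD adds C, D; AC→BD adds B → {A, B, C, D}.
No other minimal superkey exists.

A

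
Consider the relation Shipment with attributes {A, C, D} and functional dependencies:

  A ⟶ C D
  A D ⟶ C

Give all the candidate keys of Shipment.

Attribute A never appears on the right-hand side of any dependency, so A must belong to every candidate key.
{A}⁺ = {A, C, D}, which is all of the schema, so {A} is the only candidate key.

{A}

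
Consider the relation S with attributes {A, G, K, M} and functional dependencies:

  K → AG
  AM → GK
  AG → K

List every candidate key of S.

Attribute M never appears on the right-hand side of any dependency, so M must belong to every candidate key.
{M}⁺ = {M}, which is not all of the schema, so we must add further attributes.
{A, M}⁺: AM→GK adds G, K → {A, G, K, M}. Minimal: {M}⁺ = {M}; {A}⁺ = {A} — none reach the full schema.
{K, M}⁺: K→AG adds A, G → {A, G, K, M}. Minimal: {M}⁺ = {M}; {K}⁺ = {A, G, K} — none reach the full schema.

{A, M}; {K, M}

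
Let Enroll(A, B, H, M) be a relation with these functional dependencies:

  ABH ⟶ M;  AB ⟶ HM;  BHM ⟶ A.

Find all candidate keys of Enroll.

Attribute B never appears on the right-hand side of any dependency, so B must belong to every candidate key.
{B}⁺ = {B}, which is not all of the schema, so we must add further attributes.
{A, B}⁺: AB→HM adds H, M → {A, B, H, M}. Minimal: {B}⁺ = {B}; {A}⁺ = {A} — none reach the full schema.
{B, H, M}⁺: BHM→A adds A → {A, B, H, M}. Minimal: {H, M}⁺ = {H, M}; {B, M}⁺ = {B, M}; {B, H}⁺ = {B, H} — none reach the full schema.

(A, B), (B, H, M)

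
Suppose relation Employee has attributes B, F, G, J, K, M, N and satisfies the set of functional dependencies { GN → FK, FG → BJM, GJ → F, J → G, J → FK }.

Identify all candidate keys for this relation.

{G, N}; {J, N}

{G, N}⁺: GN→FK adds F, K; FG→BJM adds B, J, M → {B, F, G, J, K, M, N}. Minimal: {N}⁺ = {N}; {G}⁺ = {G} — none reach the full schema.
{J, N}⁺: J→G adds G; J→FK adds F, K; FG→BJM adds B, M → {B, F, G, J, K, M, N}. Minimal: {N}⁺ = {N}; {J}⁺ = {B, F, G, J, K, M} — none reach the full schema.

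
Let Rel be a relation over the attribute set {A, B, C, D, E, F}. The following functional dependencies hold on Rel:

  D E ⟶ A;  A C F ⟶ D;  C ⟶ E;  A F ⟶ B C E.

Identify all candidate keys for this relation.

{A, F}, {C, D, F}, {D, E, F}

Attribute F never appears on the right-hand side of any dependency, so F must belong to every candidate key.
{F}⁺ = {F}, which is not all of the schema, so we must add further attributes.
{A, F}⁺: AF→BCE adds B, C, E; ACF→D adds D → {A, B, C, D, E, F}. Minimal: {F}⁺ = {F}; {A}⁺ = {A} — none reach the full schema.
{C, D, F}⁺: C→E adds E; DE→A adds A; AF→BCE adds B → {A, B, C, D, E, F}. Minimal: {D, F}⁺ = {D, F}; {C, F}⁺ = {C, E, F}; {C, D}⁺ = {A, C, D, E} — none reach the full schema.
{D, E, F}⁺: DE→A adds A; AF→BCE adds B, C → {A, B, C, D, E, F}. Minimal: {E, F}⁺ = {E, F}; {D, F}⁺ = {D, F}; {D, E}⁺ = {A, D, E} — none reach the full schema.
Any other superkey contains one of these as a subset, so there are no further candidate keys.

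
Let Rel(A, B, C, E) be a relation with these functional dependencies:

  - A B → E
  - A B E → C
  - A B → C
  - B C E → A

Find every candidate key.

{A, B}; {B, C, E}

Attribute B never appears on the right-hand side of any dependency, so B must belong to every candidate key.
{B}⁺ = {B}, which is not all of the schema, so we must add further attributes.
{A, B}⁺: AB→E adds E; ABE→C adds C → {A, B, C, E}. Minimal: {B}⁺ = {B}; {A}⁺ = {A} — none reach the full schema.
{B, C, E}⁺: BCE→A adds A → {A, B, C, E}. Minimal: {C, E}⁺ = {C, E}; {B, E}⁺ = {B, E}; {B, C}⁺ = {B, C} — none reach the full schema.
Any other superkey contains one of these as a subset, so there are no further candidate keys.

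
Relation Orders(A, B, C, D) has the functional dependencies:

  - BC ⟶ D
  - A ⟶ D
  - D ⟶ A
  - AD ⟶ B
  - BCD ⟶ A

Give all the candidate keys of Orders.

Attribute C never appears on the right-hand side of any dependency, so C must belong to every candidate key.
{C}⁺ = {C}, which is not all of the schema, so we must add further attributes.
{A, C}⁺: A→D adds D; AD→B adds B → {A, B, C, D}. Minimal: {C}⁺ = {C}; {A}⁺ = {A, B, D} — none reach the full schema.
{B, C}⁺: BC→D adds D; D→A adds A → {A, B, C, D}. Minimal: {C}⁺ = {C}; {B}⁺ = {B} — none reach the full schema.
{C, D}⁺: D→A adds A; AD→B adds B → {A, B, C, D}. Minimal: {D}⁺ = {A, B, D}; {C}⁺ = {C} — none reach the full schema.

{A, C}; {B, C}; {C, D}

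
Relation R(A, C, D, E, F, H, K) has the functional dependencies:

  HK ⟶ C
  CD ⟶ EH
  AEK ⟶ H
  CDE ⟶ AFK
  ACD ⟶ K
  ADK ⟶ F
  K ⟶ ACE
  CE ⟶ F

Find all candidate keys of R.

{C, D}, {D, K}

{C, D}⁺: CD→EH adds E, H; CDE→AFK adds A, F, K → {A, C, D, E, F, H, K}.
{D, K}⁺: K→ACE adds A, C, E; CE→F adds F; CD→EH adds H → {A, C, D, E, F, H, K}.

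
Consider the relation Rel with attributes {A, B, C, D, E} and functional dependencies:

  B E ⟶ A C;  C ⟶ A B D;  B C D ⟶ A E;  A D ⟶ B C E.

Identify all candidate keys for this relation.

{C}⁺: C→ABD adds A, B, D; BCD→AE adds E → {A, B, C, D, E}.
{A, D}⁺: AD→BCE adds B, C, E → {A, B, C, D, E}. Minimal: {D}⁺ = {D}; {A}⁺ = {A} — none reach the full schema.
{B, E}⁺: BE→AC adds A, C; C→ABD adds D → {A, B, C, D, E}. Minimal: {E}⁺ = {E}; {B}⁺ = {B} — none reach the full schema.

{C}; {A, D}; {B, E}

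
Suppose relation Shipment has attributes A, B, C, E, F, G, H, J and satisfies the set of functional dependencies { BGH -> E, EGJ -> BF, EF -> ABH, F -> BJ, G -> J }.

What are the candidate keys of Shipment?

Attributes C, G never appear on any right-hand side, so every candidate key must contain {C, G}.
{C, G}⁺ = {C, G, J}, which is not all of the schema, so we must add further attributes.
{C, E, G}⁺: G→J adds J; EGJ→BF adds B, F; EF→ABH adds A, H → {A, B, C, E, F, G, H, J}. Minimal: {E, G}⁺ = {A, B, E, F, G, H, J}; {C, G}⁺ = {C, G, J}; {C, E}⁺ = {C, E} — none reach the full schema.
{B, C, G, H}⁺: BGH→E adds E; G→J adds J; EGJ→BF adds F; EF→ABH adds A → {A, B, C, E, F, G, H, J}. Minimal: {C, G, H}⁺ = {C, G, H, J}; {B, G, H}⁺ = {A, B, E, F, G, H, J}; {B, C, H}⁺ = {B, C, H}; … — none reach the full schema.
{C, F, G, H}⁺: F→BJ adds B, J; BGH→E adds E; EF→ABH adds A → {A, B, C, E, F, G, H, J}. Minimal: {F, G, H}⁺ = {A, B, E, F, G, H, J}; {C, G, H}⁺ = {C, G, H, J}; {C, F, H}⁺ = {B, C, F, H, J}; … — none reach the full schema.

{C, E, G}; {B, C, G, H}; {C, F, G, H}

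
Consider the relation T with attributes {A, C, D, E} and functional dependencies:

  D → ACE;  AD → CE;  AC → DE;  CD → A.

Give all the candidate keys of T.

{D}⁺: D→ACE adds A, C, E → {A, C, D, E}.
{A, C}⁺: AC→DE adds D, E → {A, C, D, E}. Minimal: {C}⁺ = {C}; {A}⁺ = {A} — none reach the full schema.
Any other superkey contains one of these as a subset, so there are no further candidate keys.

D, AC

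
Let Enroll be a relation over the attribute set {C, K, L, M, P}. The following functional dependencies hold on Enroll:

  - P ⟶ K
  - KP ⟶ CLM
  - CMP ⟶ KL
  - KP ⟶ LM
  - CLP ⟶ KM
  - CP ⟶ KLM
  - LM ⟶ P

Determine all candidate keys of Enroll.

{P}⁺: P→K adds K; KP→CLM adds C, L, M → {C, K, L, M, P}.
{L, M}⁺: LM→P adds P; P→K adds K; KP→CLM adds C → {C, K, L, M, P}. Minimal: {M}⁺ = {M}; {L}⁺ = {L} — none reach the full schema.
Any other superkey contains one of these as a subset, so there are no further candidate keys.

{P}; {L, M}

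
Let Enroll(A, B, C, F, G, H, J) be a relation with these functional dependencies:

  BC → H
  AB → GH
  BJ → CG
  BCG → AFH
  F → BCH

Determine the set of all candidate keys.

Attribute J never appears on the right-hand side of any dependency, so J must belong to every candidate key.
{J}⁺ = {J}, which is not all of the schema, so we must add further attributes.
{B, J}⁺: BJ→CG adds C, G; BCG→AFH adds A, F, H → {A, B, C, F, G, H, J}. Minimal: {J}⁺ = {J}; {B}⁺ = {B} — none reach the full schema.
{F, J}⁺: F→BCH adds B, C, H; BJ→CG adds G; BCG→AFH adds A → {A, B, C, F, G, H, J}. Minimal: {J}⁺ = {J}; {F}⁺ = {B, C, F, H} — none reach the full schema.

(B, J); (F, J)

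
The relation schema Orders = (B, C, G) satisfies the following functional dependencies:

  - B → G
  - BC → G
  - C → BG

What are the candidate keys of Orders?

{C}

{C}⁺: C→BG adds B, G → {B, C, G}.
No other minimal superkey exists.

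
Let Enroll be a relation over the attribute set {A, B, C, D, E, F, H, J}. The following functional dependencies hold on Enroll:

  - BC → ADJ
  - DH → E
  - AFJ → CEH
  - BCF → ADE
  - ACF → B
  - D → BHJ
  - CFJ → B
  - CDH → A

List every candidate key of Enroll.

{A, C, F}⁺: ACF→B adds B; BC→ADJ adds D, J; AFJ→CEH adds E, H → {A, B, C, D, E, F, H, J}. Minimal: {C, F}⁺ = {C, F}; {A, F}⁺ = {A, F}; {A, C}⁺ = {A, C} — none reach the full schema.
{A, D, F}⁺: D→BHJ adds B, H, J; DH→E adds E; AFJ→CEH adds C → {A, B, C, D, E, F, H, J}. Minimal: {D, F}⁺ = {B, D, E, F, H, J}; {A, F}⁺ = {A, F}; {A, D}⁺ = {A, B, D, E, H, J} — none reach the full schema.
{A, F, J}⁺: AFJ→CEH adds C, E, H; ACF→B adds B; BC→ADJ adds D → {A, B, C, D, E, F, H, J}. Minimal: {F, J}⁺ = {F, J}; {A, J}⁺ = {A, J}; {A, F}⁺ = {A, F} — none reach the full schema.
{B, C, F}⁺: BC→ADJ adds A, D, J; AFJ→CEH adds E, H → {A, B, C, D, E, F, H, J}. Minimal: {C, F}⁺ = {C, F}; {B, F}⁺ = {B, F}; {B, C}⁺ = {A, B, C, D, E, H, J} — none reach the full schema.
{C, D, F}⁺: D→BHJ adds B, H, J; CDH→A adds A; DH→E adds E → {A, B, C, D, E, F, H, J}. Minimal: {D, F}⁺ = {B, D, E, F, H, J}; {C, F}⁺ = {C, F}; {C, D}⁺ = {A, B, C, D, E, H, J} — none reach the full schema.
{C, F, J}⁺: CFJ→B adds B; BC→ADJ adds A, D; AFJ→CEH adds E, H → {A, B, C, D, E, F, H, J}. Minimal: {F, J}⁺ = {F, J}; {C, J}⁺ = {C, J}; {C, F}⁺ = {C, F} — none reach the full schema.

{A, C, F}; {A, D, F}; {A, F, J}; {B, C, F}; {C, D, F}; {C, F, J}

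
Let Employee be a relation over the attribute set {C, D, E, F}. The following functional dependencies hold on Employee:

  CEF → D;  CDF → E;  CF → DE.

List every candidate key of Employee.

(C, F)

Attributes C, F never appear on any right-hand side, so every candidate key must contain {C, F}.
{C, F}⁺ = {C, D, E, F}, which is all of the schema, so {C, F} is the only candidate key.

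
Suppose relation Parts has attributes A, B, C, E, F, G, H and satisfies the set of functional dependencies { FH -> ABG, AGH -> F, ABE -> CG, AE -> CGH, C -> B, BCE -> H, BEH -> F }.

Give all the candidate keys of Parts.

AE, CE, BEH, EFH

Attribute E never appears on the right-hand side of any dependency, so E must belong to every candidate key.
{E}⁺ = {E}, which is not all of the schema, so we must add further attributes.
{A, E}⁺: AE→CGH adds C, G, H; C→B adds B; BEH→F adds F → {A, B, C, E, F, G, H}. Minimal: {E}⁺ = {E}; {A}⁺ = {A} — none reach the full schema.
{C, E}⁺: C→B adds B; BCE→H adds H; BEH→F adds F; FH→ABG adds A, G → {A, B, C, E, F, G, H}. Minimal: {E}⁺ = {E}; {C}⁺ = {B, C} — none reach the full schema.
{B, E, H}⁺: BEH→F adds F; FH→ABG adds A, G; ABE→CG adds C → {A, B, C, E, F, G, H}. Minimal: {E, H}⁺ = {E, H}; {B, H}⁺ = {B, H}; {B, E}⁺ = {B, E} — none reach the full schema.
{E, F, H}⁺: FH→ABG adds A, B, G; ABE→CG adds C → {A, B, C, E, F, G, H}. Minimal: {F, H}⁺ = {A, B, F, G, H}; {E, H}⁺ = {E, H}; {E, F}⁺ = {E, F} — none reach the full schema.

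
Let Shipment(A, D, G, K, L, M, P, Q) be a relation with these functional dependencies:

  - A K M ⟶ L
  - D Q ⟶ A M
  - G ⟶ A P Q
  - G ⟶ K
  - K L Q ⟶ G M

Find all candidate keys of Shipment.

(D, G), (D, K, Q)

Attribute D never appears on the right-hand side of any dependency, so D must belong to every candidate key.
{D}⁺ = {D}, which is not all of the schema, so we must add further attributes.
{D, G}⁺: G→APQ adds A, P, Q; G→K adds K; DQ→AM adds M; AKM→L adds L → {A, D, G, K, L, M, P, Q}. Minimal: {G}⁺ = {A, G, K, P, Q}; {D}⁺ = {D} — none reach the full schema.
{D, K, Q}⁺: DQ→AM adds A, M; AKM→L adds L; KLQ→GM adds G; G→APQ adds P → {A, D, G, K, L, M, P, Q}. Minimal: {K, Q}⁺ = {K, Q}; {D, Q}⁺ = {A, D, M, Q}; {D, K}⁺ = {D, K} — none reach the full schema.
Any other superkey contains one of these as a subset, so there are no further candidate keys.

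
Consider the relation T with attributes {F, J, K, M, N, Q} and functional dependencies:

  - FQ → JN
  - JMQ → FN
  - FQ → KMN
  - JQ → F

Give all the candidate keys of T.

{F, Q}, {J, Q}

Attribute Q never appears on the right-hand side of any dependency, so Q must belong to every candidate key.
{Q}⁺ = {Q}, which is not all of the schema, so we must add further attributes.
{F, Q}⁺: FQ→JN adds J, N; FQ→KMN adds K, M → {F, J, K, M, N, Q}. Minimal: {Q}⁺ = {Q}; {F}⁺ = {F} — none reach the full schema.
{J, Q}⁺: JQ→F adds F; FQ→JN adds N; FQ→KMN adds K, M → {F, J, K, M, N, Q}. Minimal: {Q}⁺ = {Q}; {J}⁺ = {J} — none reach the full schema.
Any other superkey contains one of these as a subset, so there are no further candidate keys.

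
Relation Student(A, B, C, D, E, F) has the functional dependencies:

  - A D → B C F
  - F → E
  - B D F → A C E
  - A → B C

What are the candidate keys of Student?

{A, D}, {B, D, F}

Attribute D never appears on the right-hand side of any dependency, so D must belong to every candidate key.
{D}⁺ = {D}, which is not all of the schema, so we must add further attributes.
{A, D}⁺: AD→BCF adds B, C, F; F→E adds E → {A, B, C, D, E, F}. Minimal: {D}⁺ = {D}; {A}⁺ = {A, B, C} — none reach the full schema.
{B, D, F}⁺: F→E adds E; BDF→ACE adds A, C → {A, B, C, D, E, F}. Minimal: {D, F}⁺ = {D, E, F}; {B, F}⁺ = {B, E, F}; {B, D}⁺ = {B, D} — none reach the full schema.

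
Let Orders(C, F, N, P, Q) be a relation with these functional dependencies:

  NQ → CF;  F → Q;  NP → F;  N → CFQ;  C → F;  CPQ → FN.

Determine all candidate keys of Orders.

{C, P}; {N, P}

Attribute P never appears on the right-hand side of any dependency, so P must belong to every candidate key.
{P}⁺ = {P}, which is not all of the schema, so we must add further attributes.
{C, P}⁺: C→F adds F; F→Q adds Q; CPQ→FN adds N → {C, F, N, P, Q}. Minimal: {P}⁺ = {P}; {C}⁺ = {C, F, Q} — none reach the full schema.
{N, P}⁺: NP→F adds F; N→CFQ adds C, Q → {C, F, N, P, Q}. Minimal: {P}⁺ = {P}; {N}⁺ = {C, F, N, Q} — none reach the full schema.
Any other superkey contains one of these as a subset, so there are no further candidate keys.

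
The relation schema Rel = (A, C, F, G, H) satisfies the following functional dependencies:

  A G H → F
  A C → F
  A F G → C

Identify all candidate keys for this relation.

{A, G, H}⁺: AGH→F adds F; AFG→C adds C → {A, C, F, G, H}.

(A, G, H)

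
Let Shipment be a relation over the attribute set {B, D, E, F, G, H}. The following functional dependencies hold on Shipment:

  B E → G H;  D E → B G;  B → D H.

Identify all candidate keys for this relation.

{B, E, F}, {D, E, F}

Attributes E, F never appear on any right-hand side, so every candidate key must contain {E, F}.
{E, F}⁺ = {E, F}, which is not all of the schema, so we must add further attributes.
{B, E, F}⁺: BE→GH adds G, H; B→DH adds D → {B, D, E, F, G, H}.
{D, E, F}⁺: DE→BG adds B, G; B→DH adds H → {B, D, E, F, G, H}.
Any other superkey contains one of these as a subset, so there are no further candidate keys.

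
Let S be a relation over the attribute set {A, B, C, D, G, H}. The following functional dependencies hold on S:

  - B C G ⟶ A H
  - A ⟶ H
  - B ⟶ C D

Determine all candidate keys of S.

BG

{B, G}⁺: B→CD adds C, D; BCG→AH adds A, H → {A, B, C, D, G, H}. Minimal: {G}⁺ = {G}; {B}⁺ = {B, C, D} — none reach the full schema.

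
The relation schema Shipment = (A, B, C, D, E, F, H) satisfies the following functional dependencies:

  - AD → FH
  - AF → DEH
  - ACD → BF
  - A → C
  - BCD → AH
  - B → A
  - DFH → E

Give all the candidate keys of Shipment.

AD, AF, BD, BF

{A, D}⁺: AD→FH adds F, H; AF→DEH adds E; A→C adds C; ACD→BF adds B → {A, B, C, D, E, F, H}.
{A, F}⁺: AF→DEH adds D, E, H; A→C adds C; ACD→BF adds B → {A, B, C, D, E, F, H}.
{B, D}⁺: B→A adds A; AD→FH adds F, H; AF→DEH adds E; A→C adds C → {A, B, C, D, E, F, H}.
{B, F}⁺: B→A adds A; AF→DEH adds D, E, H; A→C adds C → {A, B, C, D, E, F, H}.
Any other superkey contains one of these as a subset, so there are no further candidate keys.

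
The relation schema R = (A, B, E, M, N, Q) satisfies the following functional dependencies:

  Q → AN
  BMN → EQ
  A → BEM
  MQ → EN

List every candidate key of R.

Q; AN; BMN

{Q}⁺: Q→AN adds A, N; A→BEM adds B, E, M → {A, B, E, M, N, Q}.
{A, N}⁺: A→BEM adds B, E, M; BMN→EQ adds Q → {A, B, E, M, N, Q}.
{B, M, N}⁺: BMN→EQ adds E, Q; Q→AN adds A → {A, B, E, M, N, Q}.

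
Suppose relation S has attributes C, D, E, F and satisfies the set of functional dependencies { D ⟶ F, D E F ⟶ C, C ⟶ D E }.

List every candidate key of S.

{C}⁺: C→DE adds D, E; D→F adds F → {C, D, E, F}.
{D, E}⁺: D→F adds F; DEF→C adds C → {C, D, E, F}. Minimal: {E}⁺ = {E}; {D}⁺ = {D, F} — none reach the full schema.

(C), (D, E)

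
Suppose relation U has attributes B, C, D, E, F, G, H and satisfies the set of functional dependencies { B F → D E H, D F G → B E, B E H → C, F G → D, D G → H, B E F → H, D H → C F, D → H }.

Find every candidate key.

(D, G); (F, G)

Attribute G never appears on the right-hand side of any dependency, so G must belong to every candidate key.
{G}⁺ = {G}, which is not all of the schema, so we must add further attributes.
{D, G}⁺: DG→H adds H; DH→CF adds C, F; DFG→BE adds B, E → {B, C, D, E, F, G, H}.
{F, G}⁺: FG→D adds D; DG→H adds H; DH→CF adds C; DFG→BE adds B, E → {B, C, D, E, F, G, H}.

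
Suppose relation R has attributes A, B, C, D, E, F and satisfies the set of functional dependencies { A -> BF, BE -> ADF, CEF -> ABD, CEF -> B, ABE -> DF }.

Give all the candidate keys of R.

Attributes C, E never appear on any right-hand side, so every candidate key must contain {C, E}.
{C, E}⁺ = {C, E}, which is not all of the schema, so we must add further attributes.
{A, C, E}⁺: A→BF adds B, F; BE→ADF adds D → {A, B, C, D, E, F}. Minimal: {C, E}⁺ = {C, E}; {A, E}⁺ = {A, B, D, E, F}; {A, C}⁺ = {A, B, C, F} — none reach the full schema.
{B, C, E}⁺: BE→ADF adds A, D, F → {A, B, C, D, E, F}. Minimal: {C, E}⁺ = {C, E}; {B, E}⁺ = {A, B, D, E, F}; {B, C}⁺ = {B, C} — none reach the full schema.
{C, E, F}⁺: CEF→ABD adds A, B, D → {A, B, C, D, E, F}. Minimal: {E, F}⁺ = {E, F}; {C, F}⁺ = {C, F}; {C, E}⁺ = {C, E} — none reach the full schema.

{A, C, E}; {B, C, E}; {C, E, F}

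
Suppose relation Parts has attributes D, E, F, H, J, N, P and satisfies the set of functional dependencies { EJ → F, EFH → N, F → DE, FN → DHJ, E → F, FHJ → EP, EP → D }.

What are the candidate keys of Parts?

{E, H}⁺: E→F adds F; EFH→N adds N; F→DE adds D; FN→DHJ adds J; FHJ→EP adds P → {D, E, F, H, J, N, P}.
{E, N}⁺: E→F adds F; F→DE adds D; FN→DHJ adds H, J; FHJ→EP adds P → {D, E, F, H, J, N, P}.
{F, H}⁺: F→DE adds D, E; EFH→N adds N; FN→DHJ adds J; FHJ→EP adds P → {D, E, F, H, J, N, P}.
{F, N}⁺: F→DE adds D, E; FN→DHJ adds H, J; FHJ→EP adds P → {D, E, F, H, J, N, P}.

EH, EN, FH, FN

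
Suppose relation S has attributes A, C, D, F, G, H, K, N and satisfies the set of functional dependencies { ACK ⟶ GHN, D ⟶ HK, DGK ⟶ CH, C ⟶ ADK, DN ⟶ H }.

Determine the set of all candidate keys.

{C, F}; {D, F, G}

Attribute F never appears on the right-hand side of any dependency, so F must belong to every candidate key.
{F}⁺ = {F}, which is not all of the schema, so we must add further attributes.
{C, F}⁺: C→ADK adds A, D, K; ACK→GHN adds G, H, N → {A, C, D, F, G, H, K, N}. Minimal: {F}⁺ = {F}; {C}⁺ = {A, C, D, G, H, K, N} — none reach the full schema.
{D, F, G}⁺: D→HK adds H, K; DGK→CH adds C; C→ADK adds A; ACK→GHN adds N → {A, C, D, F, G, H, K, N}. Minimal: {F, G}⁺ = {F, G}; {D, G}⁺ = {A, C, D, G, H, K, N}; {D, F}⁺ = {D, F, H, K} — none reach the full schema.
Any other superkey contains one of these as a subset, so there are no further candidate keys.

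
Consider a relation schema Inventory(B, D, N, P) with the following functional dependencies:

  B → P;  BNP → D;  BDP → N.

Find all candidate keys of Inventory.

{B, D}; {B, N}

Attribute B never appears on the right-hand side of any dependency, so B must belong to every candidate key.
{B}⁺ = {B, P}, which is not all of the schema, so we must add further attributes.
{B, D}⁺: B→P adds P; BDP→N adds N → {B, D, N, P}.
{B, N}⁺: B→P adds P; BNP→D adds D → {B, D, N, P}.
Any other superkey contains one of these as a subset, so there are no further candidate keys.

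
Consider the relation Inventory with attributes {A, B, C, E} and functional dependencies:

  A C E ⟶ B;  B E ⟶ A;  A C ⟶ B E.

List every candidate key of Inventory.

{A, C}⁺: AC→BE adds B, E → {A, B, C, E}. Minimal: {C}⁺ = {C}; {A}⁺ = {A} — none reach the full schema.
{B, C, E}⁺: BE→A adds A → {A, B, C, E}. Minimal: {C, E}⁺ = {C, E}; {B, E}⁺ = {A, B, E}; {B, C}⁺ = {B, C} — none reach the full schema.
Any other superkey contains one of these as a subset, so there are no further candidate keys.

AC; BCE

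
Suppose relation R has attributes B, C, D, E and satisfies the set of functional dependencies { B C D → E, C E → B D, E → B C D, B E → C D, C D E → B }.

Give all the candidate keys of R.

{E}⁺: E→BCD adds B, C, D → {B, C, D, E}.
{B, C, D}⁺: BCD→E adds E → {B, C, D, E}. Minimal: {C, D}⁺ = {C, D}; {B, D}⁺ = {B, D}; {B, C}⁺ = {B, C} — none reach the full schema.

(E), (B, C, D)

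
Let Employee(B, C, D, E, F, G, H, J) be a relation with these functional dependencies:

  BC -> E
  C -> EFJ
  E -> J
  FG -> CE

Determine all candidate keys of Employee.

BCDGH; BDFGH

Attributes B, D, G, H never appear on any right-hand side, so every candidate key must contain {B, D, G, H}.
{B, D, G, H}⁺ = {B, D, G, H}, which is not all of the schema, so we must add further attributes.
{B, C, D, G, H}⁺: BC→E adds E; C→EFJ adds F, J → {B, C, D, E, F, G, H, J}.
{B, D, F, G, H}⁺: FG→CE adds C, E; C→EFJ adds J → {B, C, D, E, F, G, H, J}.
Any other superkey contains one of these as a subset, so there are no further candidate keys.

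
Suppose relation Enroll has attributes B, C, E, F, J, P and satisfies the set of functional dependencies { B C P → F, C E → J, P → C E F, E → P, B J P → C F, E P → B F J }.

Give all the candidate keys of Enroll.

{E}⁺: E→P adds P; EP→BFJ adds B, F, J; P→CEF adds C → {B, C, E, F, J, P}.
{P}⁺: P→CEF adds C, E, F; EP→BFJ adds B, J → {B, C, E, F, J, P}.
Any other superkey contains one of these as a subset, so there are no further candidate keys.

{E}, {P}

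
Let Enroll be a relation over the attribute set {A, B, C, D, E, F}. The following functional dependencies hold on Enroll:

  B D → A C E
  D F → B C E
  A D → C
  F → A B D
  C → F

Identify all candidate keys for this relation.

{C}⁺: C→F adds F; F→ABD adds A, B, D; BD→ACE adds E → {A, B, C, D, E, F}.
{F}⁺: F→ABD adds A, B, D; BD→ACE adds C, E → {A, B, C, D, E, F}.
{A, D}⁺: AD→C adds C; C→F adds F; DF→BCE adds B, E → {A, B, C, D, E, F}. Minimal: {D}⁺ = {D}; {A}⁺ = {A} — none reach the full schema.
{B, D}⁺: BD→ACE adds A, C, E; C→F adds F → {A, B, C, D, E, F}. Minimal: {D}⁺ = {D}; {B}⁺ = {B} — none reach the full schema.

C, F, AD, BD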